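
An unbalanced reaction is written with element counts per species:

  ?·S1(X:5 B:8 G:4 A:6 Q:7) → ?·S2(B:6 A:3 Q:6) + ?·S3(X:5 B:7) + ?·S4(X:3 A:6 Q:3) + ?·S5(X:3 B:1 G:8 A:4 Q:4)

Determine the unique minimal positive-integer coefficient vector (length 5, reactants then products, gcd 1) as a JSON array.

Coefficients: [6, 4, 3, 2, 3]

X: 6·5 = 30 | 4·0+3·5+2·3+3·3 = 30
B: 6·8 = 48 | 4·6+3·7+2·0+3·1 = 48
G: 6·4 = 24 | 4·0+3·0+2·0+3·8 = 24
A: 6·6 = 36 | 4·3+3·0+2·6+3·4 = 36
Q: 6·7 = 42 | 4·6+3·0+2·3+3·4 = 42
gcd(6,4,3,2,3) = 1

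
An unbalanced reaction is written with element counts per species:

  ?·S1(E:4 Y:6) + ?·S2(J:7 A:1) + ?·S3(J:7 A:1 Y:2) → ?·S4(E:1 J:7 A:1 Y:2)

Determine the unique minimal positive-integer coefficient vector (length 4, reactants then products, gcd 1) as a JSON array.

Coefficients: [1, 3, 1, 4]

E: 1·4+3·0+1·0 = 4 | 4·1 = 4
J: 1·0+3·7+1·7 = 28 | 4·7 = 28
A: 1·0+3·1+1·1 = 4 | 4·1 = 4
Y: 1·6+3·0+1·2 = 8 | 4·2 = 8
gcd(1,3,1,4) = 1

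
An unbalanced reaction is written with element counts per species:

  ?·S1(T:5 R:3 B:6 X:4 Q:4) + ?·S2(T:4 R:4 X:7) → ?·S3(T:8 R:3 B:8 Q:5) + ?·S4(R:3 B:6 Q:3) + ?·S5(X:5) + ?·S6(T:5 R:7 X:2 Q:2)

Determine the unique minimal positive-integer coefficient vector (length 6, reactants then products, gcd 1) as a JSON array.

T: 5·5+1·4 = 29 | 3·8+1·0+5·0+1·5 = 29
R: 5·3+1·4 = 19 | 3·3+1·3+5·0+1·7 = 19
B: 5·6+1·0 = 30 | 3·8+1·6+5·0+1·0 = 30
X: 5·4+1·7 = 27 | 3·0+1·0+5·5+1·2 = 27
Q: 5·4+1·0 = 20 | 3·5+1·3+5·0+1·2 = 20
gcd(5,1,3,1,5,1) = 1

Coefficients: [5, 1, 3, 1, 5, 1]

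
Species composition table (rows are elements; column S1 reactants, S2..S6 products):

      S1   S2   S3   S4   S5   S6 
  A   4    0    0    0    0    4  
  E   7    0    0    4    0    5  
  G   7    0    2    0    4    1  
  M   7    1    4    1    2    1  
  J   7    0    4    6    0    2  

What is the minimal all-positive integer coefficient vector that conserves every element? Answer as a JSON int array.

Coefficients: [4, 4, 2, 2, 5, 4]

A: 4·4 = 16 | 4·0+2·0+2·0+5·0+4·4 = 16
E: 4·7 = 28 | 4·0+2·0+2·4+5·0+4·5 = 28
G: 4·7 = 28 | 4·0+2·2+2·0+5·4+4·1 = 28
M: 4·7 = 28 | 4·1+2·4+2·1+5·2+4·1 = 28
J: 4·7 = 28 | 4·0+2·4+2·6+5·0+4·2 = 28
gcd(4,4,2,2,5,4) = 1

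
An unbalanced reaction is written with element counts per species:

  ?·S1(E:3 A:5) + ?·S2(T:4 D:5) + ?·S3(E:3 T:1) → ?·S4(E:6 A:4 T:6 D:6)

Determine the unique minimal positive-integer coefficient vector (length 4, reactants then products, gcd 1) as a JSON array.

E: 4·3+6·0+6·3 = 30 | 5·6 = 30
A: 4·5+6·0+6·0 = 20 | 5·4 = 20
T: 4·0+6·4+6·1 = 30 | 5·6 = 30
D: 4·0+6·5+6·0 = 30 | 5·6 = 30
gcd(4,6,6,5) = 1

Coefficients: [4, 6, 6, 5]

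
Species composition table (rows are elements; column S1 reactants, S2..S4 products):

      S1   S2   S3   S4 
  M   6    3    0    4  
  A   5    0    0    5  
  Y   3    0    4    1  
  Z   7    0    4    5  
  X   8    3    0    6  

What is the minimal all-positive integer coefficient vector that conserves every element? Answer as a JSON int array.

Coefficients: [6, 4, 3, 6]

M: 6·6 = 36 | 4·3+3·0+6·4 = 36
A: 6·5 = 30 | 4·0+3·0+6·5 = 30
Y: 6·3 = 18 | 4·0+3·4+6·1 = 18
Z: 6·7 = 42 | 4·0+3·4+6·5 = 42
X: 6·8 = 48 | 4·3+3·0+6·6 = 48
gcd(6,4,3,6) = 1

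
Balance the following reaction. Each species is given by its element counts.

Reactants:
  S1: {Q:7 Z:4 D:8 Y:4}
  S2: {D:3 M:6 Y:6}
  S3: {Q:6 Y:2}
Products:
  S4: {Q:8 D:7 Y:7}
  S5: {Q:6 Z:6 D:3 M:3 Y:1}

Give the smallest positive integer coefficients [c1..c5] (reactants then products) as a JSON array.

Q: 6·7+2·0+5·6 = 72 | 6·8+4·6 = 72
Z: 6·4+2·0+5·0 = 24 | 6·0+4·6 = 24
D: 6·8+2·3+5·0 = 54 | 6·7+4·3 = 54
M: 6·0+2·6+5·0 = 12 | 6·0+4·3 = 12
Y: 6·4+2·6+5·2 = 46 | 6·7+4·1 = 46
gcd(6,2,5,6,4) = 1

Coefficients: [6, 2, 5, 6, 4]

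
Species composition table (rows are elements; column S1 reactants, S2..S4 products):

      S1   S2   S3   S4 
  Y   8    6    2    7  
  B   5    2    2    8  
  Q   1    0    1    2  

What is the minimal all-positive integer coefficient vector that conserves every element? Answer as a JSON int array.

Coefficients: [6, 5, 2, 2]

Y: 6·8 = 48 | 5·6+2·2+2·7 = 48
B: 6·5 = 30 | 5·2+2·2+2·8 = 30
Q: 6·1 = 6 | 5·0+2·1+2·2 = 6
gcd(6,5,2,2) = 1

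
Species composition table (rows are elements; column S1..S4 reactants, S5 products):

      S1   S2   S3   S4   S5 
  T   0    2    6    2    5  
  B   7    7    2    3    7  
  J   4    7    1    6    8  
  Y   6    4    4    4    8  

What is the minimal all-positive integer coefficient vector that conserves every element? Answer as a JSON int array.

Coefficients: [2, 1, 3, 5, 6]

T: 2·0+1·2+3·6+5·2 = 30 | 6·5 = 30
B: 2·7+1·7+3·2+5·3 = 42 | 6·7 = 42
J: 2·4+1·7+3·1+5·6 = 48 | 6·8 = 48
Y: 2·6+1·4+3·4+5·4 = 48 | 6·8 = 48
gcd(2,1,3,5,6) = 1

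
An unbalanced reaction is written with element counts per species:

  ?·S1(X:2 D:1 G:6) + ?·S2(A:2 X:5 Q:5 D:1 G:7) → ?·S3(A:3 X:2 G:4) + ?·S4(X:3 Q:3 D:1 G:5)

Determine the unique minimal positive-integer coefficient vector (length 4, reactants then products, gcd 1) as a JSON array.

A: 2·0+3·2 = 6 | 2·3+5·0 = 6
X: 2·2+3·5 = 19 | 2·2+5·3 = 19
Q: 2·0+3·5 = 15 | 2·0+5·3 = 15
D: 2·1+3·1 = 5 | 2·0+5·1 = 5
G: 2·6+3·7 = 33 | 2·4+5·5 = 33
gcd(2,3,2,5) = 1

Coefficients: [2, 3, 2, 5]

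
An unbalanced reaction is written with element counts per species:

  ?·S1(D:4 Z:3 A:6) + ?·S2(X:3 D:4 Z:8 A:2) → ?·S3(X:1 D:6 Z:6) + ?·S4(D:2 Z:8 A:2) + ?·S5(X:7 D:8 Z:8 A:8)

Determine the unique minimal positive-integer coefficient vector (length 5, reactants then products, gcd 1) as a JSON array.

Coefficients: [2, 5, 1, 3, 2]

X: 2·0+5·3 = 15 | 1·1+3·0+2·7 = 15
D: 2·4+5·4 = 28 | 1·6+3·2+2·8 = 28
Z: 2·3+5·8 = 46 | 1·6+3·8+2·8 = 46
A: 2·6+5·2 = 22 | 1·0+3·2+2·8 = 22
gcd(2,5,1,3,2) = 1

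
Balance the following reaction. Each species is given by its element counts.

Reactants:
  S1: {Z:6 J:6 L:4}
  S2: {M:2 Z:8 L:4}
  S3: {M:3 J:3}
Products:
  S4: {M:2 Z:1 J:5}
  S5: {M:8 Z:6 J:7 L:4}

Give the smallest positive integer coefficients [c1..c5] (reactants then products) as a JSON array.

M: 1·0+1·2+6·3 = 20 | 2·2+2·8 = 20
Z: 1·6+1·8+6·0 = 14 | 2·1+2·6 = 14
J: 1·6+1·0+6·3 = 24 | 2·5+2·7 = 24
L: 1·4+1·4+6·0 = 8 | 2·0+2·4 = 8
gcd(1,1,6,2,2) = 1

Coefficients: [1, 1, 6, 2, 2]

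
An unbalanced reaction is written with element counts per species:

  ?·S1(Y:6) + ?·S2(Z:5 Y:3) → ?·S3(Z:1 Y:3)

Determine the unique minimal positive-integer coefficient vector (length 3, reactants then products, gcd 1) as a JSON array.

Z: 2·0+1·5 = 5 | 5·1 = 5
Y: 2·6+1·3 = 15 | 5·3 = 15
gcd(2,1,5) = 1

Coefficients: [2, 1, 5]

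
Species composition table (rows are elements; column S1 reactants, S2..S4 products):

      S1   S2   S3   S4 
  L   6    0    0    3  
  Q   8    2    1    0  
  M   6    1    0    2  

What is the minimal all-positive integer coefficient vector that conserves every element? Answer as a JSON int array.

Coefficients: [1, 2, 4, 2]

L: 1·6 = 6 | 2·0+4·0+2·3 = 6
Q: 1·8 = 8 | 2·2+4·1+2·0 = 8
M: 1·6 = 6 | 2·1+4·0+2·2 = 6
gcd(1,2,4,2) = 1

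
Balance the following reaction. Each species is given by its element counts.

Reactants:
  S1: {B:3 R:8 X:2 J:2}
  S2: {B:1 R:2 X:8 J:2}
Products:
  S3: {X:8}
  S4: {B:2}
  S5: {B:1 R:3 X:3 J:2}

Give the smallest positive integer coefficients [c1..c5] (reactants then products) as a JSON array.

B: 1·3+5·1 = 8 | 3·0+1·2+6·1 = 8
R: 1·8+5·2 = 18 | 3·0+1·0+6·3 = 18
X: 1·2+5·8 = 42 | 3·8+1·0+6·3 = 42
J: 1·2+5·2 = 12 | 3·0+1·0+6·2 = 12
gcd(1,5,3,1,6) = 1

Coefficients: [1, 5, 3, 1, 6]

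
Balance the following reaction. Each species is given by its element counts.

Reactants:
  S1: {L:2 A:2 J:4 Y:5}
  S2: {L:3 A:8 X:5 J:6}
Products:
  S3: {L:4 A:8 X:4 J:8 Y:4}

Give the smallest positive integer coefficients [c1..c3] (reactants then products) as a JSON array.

L: 4·2+4·3 = 20 | 5·4 = 20
A: 4·2+4·8 = 40 | 5·8 = 40
X: 4·0+4·5 = 20 | 5·4 = 20
J: 4·4+4·6 = 40 | 5·8 = 40
Y: 4·5+4·0 = 20 | 5·4 = 20
gcd(4,4,5) = 1

Coefficients: [4, 4, 5]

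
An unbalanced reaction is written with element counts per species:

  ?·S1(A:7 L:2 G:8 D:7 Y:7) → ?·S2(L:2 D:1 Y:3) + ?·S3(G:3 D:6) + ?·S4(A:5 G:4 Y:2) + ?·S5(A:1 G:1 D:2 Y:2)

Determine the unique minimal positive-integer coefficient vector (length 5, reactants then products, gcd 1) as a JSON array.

A: 4·7 = 28 | 4·0+3·0+5·5+3·1 = 28
L: 4·2 = 8 | 4·2+3·0+5·0+3·0 = 8
G: 4·8 = 32 | 4·0+3·3+5·4+3·1 = 32
D: 4·7 = 28 | 4·1+3·6+5·0+3·2 = 28
Y: 4·7 = 28 | 4·3+3·0+5·2+3·2 = 28
gcd(4,4,3,5,3) = 1

Coefficients: [4, 4, 3, 5, 3]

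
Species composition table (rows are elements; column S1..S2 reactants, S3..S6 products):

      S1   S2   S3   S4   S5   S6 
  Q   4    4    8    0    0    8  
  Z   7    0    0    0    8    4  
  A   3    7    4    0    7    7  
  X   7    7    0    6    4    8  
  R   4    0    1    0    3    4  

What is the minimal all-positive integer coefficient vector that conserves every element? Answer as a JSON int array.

Q: 4·4+4·4 = 32 | 3·8+6·0+3·0+1·8 = 32
Z: 4·7+4·0 = 28 | 3·0+6·0+3·8+1·4 = 28
A: 4·3+4·7 = 40 | 3·4+6·0+3·7+1·7 = 40
X: 4·7+4·7 = 56 | 3·0+6·6+3·4+1·8 = 56
R: 4·4+4·0 = 16 | 3·1+6·0+3·3+1·4 = 16
gcd(4,4,3,6,3,1) = 1

Coefficients: [4, 4, 3, 6, 3, 1]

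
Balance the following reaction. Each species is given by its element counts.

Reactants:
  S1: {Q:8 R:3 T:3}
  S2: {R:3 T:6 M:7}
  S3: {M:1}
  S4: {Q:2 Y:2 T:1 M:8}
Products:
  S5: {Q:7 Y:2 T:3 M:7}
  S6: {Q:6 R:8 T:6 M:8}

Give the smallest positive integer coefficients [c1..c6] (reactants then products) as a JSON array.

Coefficients: [6, 2, 4, 6, 6, 3]

Q: 6·8+2·0+4·0+6·2 = 60 | 6·7+3·6 = 60
R: 6·3+2·3+4·0+6·0 = 24 | 6·0+3·8 = 24
Y: 6·0+2·0+4·0+6·2 = 12 | 6·2+3·0 = 12
T: 6·3+2·6+4·0+6·1 = 36 | 6·3+3·6 = 36
M: 6·0+2·7+4·1+6·8 = 66 | 6·7+3·8 = 66
gcd(6,2,4,6,6,3) = 1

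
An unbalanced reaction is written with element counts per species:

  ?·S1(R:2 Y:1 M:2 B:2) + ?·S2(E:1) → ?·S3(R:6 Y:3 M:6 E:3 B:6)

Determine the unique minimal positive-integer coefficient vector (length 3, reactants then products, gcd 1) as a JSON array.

Coefficients: [3, 3, 1]

R: 3·2+3·0 = 6 | 1·6 = 6
Y: 3·1+3·0 = 3 | 1·3 = 3
M: 3·2+3·0 = 6 | 1·6 = 6
E: 3·0+3·1 = 3 | 1·3 = 3
B: 3·2+3·0 = 6 | 1·6 = 6
gcd(3,3,1) = 1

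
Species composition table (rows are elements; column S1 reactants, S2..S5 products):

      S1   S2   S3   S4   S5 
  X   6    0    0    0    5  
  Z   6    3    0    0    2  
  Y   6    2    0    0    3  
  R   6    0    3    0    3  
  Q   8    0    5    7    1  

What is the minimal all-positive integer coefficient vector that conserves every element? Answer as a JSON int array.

X: 5·6 = 30 | 6·0+4·0+2·0+6·5 = 30
Z: 5·6 = 30 | 6·3+4·0+2·0+6·2 = 30
Y: 5·6 = 30 | 6·2+4·0+2·0+6·3 = 30
R: 5·6 = 30 | 6·0+4·3+2·0+6·3 = 30
Q: 5·8 = 40 | 6·0+4·5+2·7+6·1 = 40
gcd(5,6,4,2,6) = 1

Coefficients: [5, 6, 4, 2, 6]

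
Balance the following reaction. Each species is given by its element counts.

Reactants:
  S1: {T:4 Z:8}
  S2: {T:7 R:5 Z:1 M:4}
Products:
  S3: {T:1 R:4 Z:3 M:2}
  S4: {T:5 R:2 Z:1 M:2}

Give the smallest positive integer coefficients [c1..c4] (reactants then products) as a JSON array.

Coefficients: [1, 4, 2, 6]

T: 1·4+4·7 = 32 | 2·1+6·5 = 32
R: 1·0+4·5 = 20 | 2·4+6·2 = 20
Z: 1·8+4·1 = 12 | 2·3+6·1 = 12
M: 1·0+4·4 = 16 | 2·2+6·2 = 16
gcd(1,4,2,6) = 1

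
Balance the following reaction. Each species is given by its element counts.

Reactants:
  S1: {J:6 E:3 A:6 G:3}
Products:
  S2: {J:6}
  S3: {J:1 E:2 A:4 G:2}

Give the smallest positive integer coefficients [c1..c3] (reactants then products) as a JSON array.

Coefficients: [4, 3, 6]

J: 4·6 = 24 | 3·6+6·1 = 24
E: 4·3 = 12 | 3·0+6·2 = 12
A: 4·6 = 24 | 3·0+6·4 = 24
G: 4·3 = 12 | 3·0+6·2 = 12
gcd(4,3,6) = 1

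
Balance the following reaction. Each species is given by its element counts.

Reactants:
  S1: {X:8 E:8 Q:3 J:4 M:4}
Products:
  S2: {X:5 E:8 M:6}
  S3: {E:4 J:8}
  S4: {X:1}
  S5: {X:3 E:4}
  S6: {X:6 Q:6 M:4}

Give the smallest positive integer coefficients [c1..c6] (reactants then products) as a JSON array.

Coefficients: [6, 2, 3, 5, 5, 3]

X: 6·8 = 48 | 2·5+3·0+5·1+5·3+3·6 = 48
E: 6·8 = 48 | 2·8+3·4+5·0+5·4+3·0 = 48
Q: 6·3 = 18 | 2·0+3·0+5·0+5·0+3·6 = 18
J: 6·4 = 24 | 2·0+3·8+5·0+5·0+3·0 = 24
M: 6·4 = 24 | 2·6+3·0+5·0+5·0+3·4 = 24
gcd(6,2,3,5,5,3) = 1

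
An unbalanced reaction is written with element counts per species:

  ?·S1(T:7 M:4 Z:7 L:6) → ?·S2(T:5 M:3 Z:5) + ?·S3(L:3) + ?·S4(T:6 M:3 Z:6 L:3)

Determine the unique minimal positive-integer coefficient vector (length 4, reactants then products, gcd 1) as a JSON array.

Coefficients: [3, 3, 5, 1]

T: 3·7 = 21 | 3·5+5·0+1·6 = 21
M: 3·4 = 12 | 3·3+5·0+1·3 = 12
Z: 3·7 = 21 | 3·5+5·0+1·6 = 21
L: 3·6 = 18 | 3·0+5·3+1·3 = 18
gcd(3,3,5,1) = 1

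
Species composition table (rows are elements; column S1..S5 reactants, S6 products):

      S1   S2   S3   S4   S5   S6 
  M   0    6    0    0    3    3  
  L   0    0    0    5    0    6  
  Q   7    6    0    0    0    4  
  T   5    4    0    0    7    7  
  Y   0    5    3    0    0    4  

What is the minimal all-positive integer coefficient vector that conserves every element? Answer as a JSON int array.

M: 2·0+1·6+5·0+6·0+3·3 = 15 | 5·3 = 15
L: 2·0+1·0+5·0+6·5+3·0 = 30 | 5·6 = 30
Q: 2·7+1·6+5·0+6·0+3·0 = 20 | 5·4 = 20
T: 2·5+1·4+5·0+6·0+3·7 = 35 | 5·7 = 35
Y: 2·0+1·5+5·3+6·0+3·0 = 20 | 5·4 = 20
gcd(2,1,5,6,3,5) = 1

Coefficients: [2, 1, 5, 6, 3, 5]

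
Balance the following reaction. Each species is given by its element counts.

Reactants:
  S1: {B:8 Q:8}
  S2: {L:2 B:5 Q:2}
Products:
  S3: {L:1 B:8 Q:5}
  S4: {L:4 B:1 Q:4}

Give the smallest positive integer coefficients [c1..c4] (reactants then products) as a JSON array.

L: 3·0+5·2 = 10 | 6·1+1·4 = 10
B: 3·8+5·5 = 49 | 6·8+1·1 = 49
Q: 3·8+5·2 = 34 | 6·5+1·4 = 34
gcd(3,5,6,1) = 1

Coefficients: [3, 5, 6, 1]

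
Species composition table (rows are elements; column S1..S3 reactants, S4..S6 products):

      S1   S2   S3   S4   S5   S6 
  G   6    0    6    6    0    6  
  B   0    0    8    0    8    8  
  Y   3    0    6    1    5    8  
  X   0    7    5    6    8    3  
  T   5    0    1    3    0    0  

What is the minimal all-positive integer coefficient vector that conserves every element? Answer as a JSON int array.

G: 2·6+5·0+5·6 = 42 | 5·6+3·0+2·6 = 42
B: 2·0+5·0+5·8 = 40 | 5·0+3·8+2·8 = 40
Y: 2·3+5·0+5·6 = 36 | 5·1+3·5+2·8 = 36
X: 2·0+5·7+5·5 = 60 | 5·6+3·8+2·3 = 60
T: 2·5+5·0+5·1 = 15 | 5·3+3·0+2·0 = 15
gcd(2,5,5,5,3,2) = 1

Coefficients: [2, 5, 5, 5, 3, 2]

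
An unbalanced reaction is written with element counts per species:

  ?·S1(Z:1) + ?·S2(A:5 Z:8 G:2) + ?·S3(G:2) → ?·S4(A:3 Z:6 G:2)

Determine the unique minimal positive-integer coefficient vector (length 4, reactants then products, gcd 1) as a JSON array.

A: 6·0+3·5+2·0 = 15 | 5·3 = 15
Z: 6·1+3·8+2·0 = 30 | 5·6 = 30
G: 6·0+3·2+2·2 = 10 | 5·2 = 10
gcd(6,3,2,5) = 1

Coefficients: [6, 3, 2, 5]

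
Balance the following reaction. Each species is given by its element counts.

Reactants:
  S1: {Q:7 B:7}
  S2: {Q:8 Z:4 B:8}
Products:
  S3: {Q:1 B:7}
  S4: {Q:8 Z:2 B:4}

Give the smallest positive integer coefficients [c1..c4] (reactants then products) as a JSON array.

Coefficients: [4, 3, 4, 6]

Q: 4·7+3·8 = 52 | 4·1+6·8 = 52
Z: 4·0+3·4 = 12 | 4·0+6·2 = 12
B: 4·7+3·8 = 52 | 4·7+6·4 = 52
gcd(4,3,4,6) = 1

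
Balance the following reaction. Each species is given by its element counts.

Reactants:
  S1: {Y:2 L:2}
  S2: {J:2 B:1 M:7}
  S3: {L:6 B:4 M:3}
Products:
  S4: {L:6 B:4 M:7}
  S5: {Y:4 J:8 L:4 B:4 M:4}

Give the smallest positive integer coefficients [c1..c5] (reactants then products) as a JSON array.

Y: 2·2+4·0+6·0 = 4 | 6·0+1·4 = 4
J: 2·0+4·2+6·0 = 8 | 6·0+1·8 = 8
L: 2·2+4·0+6·6 = 40 | 6·6+1·4 = 40
B: 2·0+4·1+6·4 = 28 | 6·4+1·4 = 28
M: 2·0+4·7+6·3 = 46 | 6·7+1·4 = 46
gcd(2,4,6,6,1) = 1

Coefficients: [2, 4, 6, 6, 1]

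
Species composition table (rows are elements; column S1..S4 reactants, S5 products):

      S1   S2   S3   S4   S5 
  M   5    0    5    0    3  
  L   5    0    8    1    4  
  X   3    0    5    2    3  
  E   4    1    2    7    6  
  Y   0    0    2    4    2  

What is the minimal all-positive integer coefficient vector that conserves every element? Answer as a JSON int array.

M: 2·5+6·0+1·5+2·0 = 15 | 5·3 = 15
L: 2·5+6·0+1·8+2·1 = 20 | 5·4 = 20
X: 2·3+6·0+1·5+2·2 = 15 | 5·3 = 15
E: 2·4+6·1+1·2+2·7 = 30 | 5·6 = 30
Y: 2·0+6·0+1·2+2·4 = 10 | 5·2 = 10
gcd(2,6,1,2,5) = 1

Coefficients: [2, 6, 1, 2, 5]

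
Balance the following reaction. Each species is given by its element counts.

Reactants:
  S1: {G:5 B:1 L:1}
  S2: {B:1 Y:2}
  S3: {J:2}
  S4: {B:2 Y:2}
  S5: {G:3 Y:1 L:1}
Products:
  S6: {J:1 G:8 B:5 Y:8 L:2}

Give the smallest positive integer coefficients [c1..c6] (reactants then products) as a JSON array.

J: 2·0+6·0+1·2+1·0+2·0 = 2 | 2·1 = 2
G: 2·5+6·0+1·0+1·0+2·3 = 16 | 2·8 = 16
B: 2·1+6·1+1·0+1·2+2·0 = 10 | 2·5 = 10
Y: 2·0+6·2+1·0+1·2+2·1 = 16 | 2·8 = 16
L: 2·1+6·0+1·0+1·0+2·1 = 4 | 2·2 = 4
gcd(2,6,1,1,2,2) = 1

Coefficients: [2, 6, 1, 1, 2, 2]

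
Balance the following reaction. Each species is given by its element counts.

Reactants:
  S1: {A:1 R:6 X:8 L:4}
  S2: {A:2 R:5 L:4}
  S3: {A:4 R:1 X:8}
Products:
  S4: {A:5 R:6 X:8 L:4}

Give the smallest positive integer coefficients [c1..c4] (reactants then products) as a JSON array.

Coefficients: [1, 4, 4, 5]

A: 1·1+4·2+4·4 = 25 | 5·5 = 25
R: 1·6+4·5+4·1 = 30 | 5·6 = 30
X: 1·8+4·0+4·8 = 40 | 5·8 = 40
L: 1·4+4·4+4·0 = 20 | 5·4 = 20
gcd(1,4,4,5) = 1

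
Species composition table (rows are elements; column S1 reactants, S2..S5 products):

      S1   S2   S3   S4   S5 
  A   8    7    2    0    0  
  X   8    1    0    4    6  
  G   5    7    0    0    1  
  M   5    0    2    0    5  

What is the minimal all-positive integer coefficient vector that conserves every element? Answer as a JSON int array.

Coefficients: [3, 2, 5, 4, 1]

A: 3·8 = 24 | 2·7+5·2+4·0+1·0 = 24
X: 3·8 = 24 | 2·1+5·0+4·4+1·6 = 24
G: 3·5 = 15 | 2·7+5·0+4·0+1·1 = 15
M: 3·5 = 15 | 2·0+5·2+4·0+1·5 = 15
gcd(3,2,5,4,1) = 1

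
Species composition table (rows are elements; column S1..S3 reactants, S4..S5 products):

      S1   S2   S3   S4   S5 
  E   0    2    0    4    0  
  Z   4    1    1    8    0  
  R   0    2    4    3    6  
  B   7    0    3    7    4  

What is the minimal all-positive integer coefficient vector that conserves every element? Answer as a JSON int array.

Coefficients: [2, 4, 4, 2, 3]

E: 2·0+4·2+4·0 = 8 | 2·4+3·0 = 8
Z: 2·4+4·1+4·1 = 16 | 2·8+3·0 = 16
R: 2·0+4·2+4·4 = 24 | 2·3+3·6 = 24
B: 2·7+4·0+4·3 = 26 | 2·7+3·4 = 26
gcd(2,4,4,2,3) = 1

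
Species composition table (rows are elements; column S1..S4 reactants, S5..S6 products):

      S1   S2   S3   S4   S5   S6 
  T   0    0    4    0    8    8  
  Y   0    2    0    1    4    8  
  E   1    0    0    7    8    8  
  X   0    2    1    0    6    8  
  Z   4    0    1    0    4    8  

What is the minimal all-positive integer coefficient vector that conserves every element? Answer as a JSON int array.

Coefficients: [2, 5, 4, 2, 1, 1]

T: 2·0+5·0+4·4+2·0 = 16 | 1·8+1·8 = 16
Y: 2·0+5·2+4·0+2·1 = 12 | 1·4+1·8 = 12
E: 2·1+5·0+4·0+2·7 = 16 | 1·8+1·8 = 16
X: 2·0+5·2+4·1+2·0 = 14 | 1·6+1·8 = 14
Z: 2·4+5·0+4·1+2·0 = 12 | 1·4+1·8 = 12
gcd(2,5,4,2,1,1) = 1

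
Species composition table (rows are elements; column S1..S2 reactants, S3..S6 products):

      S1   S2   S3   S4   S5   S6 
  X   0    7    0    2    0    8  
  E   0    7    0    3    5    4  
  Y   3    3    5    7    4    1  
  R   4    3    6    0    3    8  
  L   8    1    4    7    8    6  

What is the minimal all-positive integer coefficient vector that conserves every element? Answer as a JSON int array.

Coefficients: [6, 4, 1, 2, 2, 3]

X: 6·0+4·7 = 28 | 1·0+2·2+2·0+3·8 = 28
E: 6·0+4·7 = 28 | 1·0+2·3+2·5+3·4 = 28
Y: 6·3+4·3 = 30 | 1·5+2·7+2·4+3·1 = 30
R: 6·4+4·3 = 36 | 1·6+2·0+2·3+3·8 = 36
L: 6·8+4·1 = 52 | 1·4+2·7+2·8+3·6 = 52
gcd(6,4,1,2,2,3) = 1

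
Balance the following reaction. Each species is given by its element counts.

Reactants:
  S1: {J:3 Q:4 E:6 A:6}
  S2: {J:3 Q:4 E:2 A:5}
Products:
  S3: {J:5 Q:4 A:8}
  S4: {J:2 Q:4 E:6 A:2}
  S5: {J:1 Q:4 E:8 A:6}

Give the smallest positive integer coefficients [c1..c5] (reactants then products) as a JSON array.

J: 6·3+6·3 = 36 | 5·5+4·2+3·1 = 36
Q: 6·4+6·4 = 48 | 5·4+4·4+3·4 = 48
E: 6·6+6·2 = 48 | 5·0+4·6+3·8 = 48
A: 6·6+6·5 = 66 | 5·8+4·2+3·6 = 66
gcd(6,6,5,4,3) = 1

Coefficients: [6, 6, 5, 4, 3]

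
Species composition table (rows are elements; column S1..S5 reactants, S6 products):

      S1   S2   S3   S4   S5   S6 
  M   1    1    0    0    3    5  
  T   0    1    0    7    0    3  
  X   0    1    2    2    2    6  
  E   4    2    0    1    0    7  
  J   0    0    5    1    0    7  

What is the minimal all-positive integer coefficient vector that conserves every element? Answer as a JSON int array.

M: 4·1+2·1+4·0+1·0+3·3 = 15 | 3·5 = 15
T: 4·0+2·1+4·0+1·7+3·0 = 9 | 3·3 = 9
X: 4·0+2·1+4·2+1·2+3·2 = 18 | 3·6 = 18
E: 4·4+2·2+4·0+1·1+3·0 = 21 | 3·7 = 21
J: 4·0+2·0+4·5+1·1+3·0 = 21 | 3·7 = 21
gcd(4,2,4,1,3,3) = 1

Coefficients: [4, 2, 4, 1, 3, 3]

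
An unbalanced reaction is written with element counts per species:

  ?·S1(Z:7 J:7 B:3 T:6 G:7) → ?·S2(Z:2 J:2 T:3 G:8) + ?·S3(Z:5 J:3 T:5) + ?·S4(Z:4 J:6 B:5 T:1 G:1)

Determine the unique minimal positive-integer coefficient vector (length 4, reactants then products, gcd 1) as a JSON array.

Coefficients: [5, 4, 3, 3]

Z: 5·7 = 35 | 4·2+3·5+3·4 = 35
J: 5·7 = 35 | 4·2+3·3+3·6 = 35
B: 5·3 = 15 | 4·0+3·0+3·5 = 15
T: 5·6 = 30 | 4·3+3·5+3·1 = 30
G: 5·7 = 35 | 4·8+3·0+3·1 = 35
gcd(5,4,3,3) = 1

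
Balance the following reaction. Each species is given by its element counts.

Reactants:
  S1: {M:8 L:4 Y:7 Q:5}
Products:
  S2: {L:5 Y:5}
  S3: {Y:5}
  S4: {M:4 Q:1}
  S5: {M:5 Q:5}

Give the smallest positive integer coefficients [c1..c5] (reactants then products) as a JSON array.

M: 5·8 = 40 | 4·0+3·0+5·4+4·5 = 40
L: 5·4 = 20 | 4·5+3·0+5·0+4·0 = 20
Y: 5·7 = 35 | 4·5+3·5+5·0+4·0 = 35
Q: 5·5 = 25 | 4·0+3·0+5·1+4·5 = 25
gcd(5,4,3,5,4) = 1

Coefficients: [5, 4, 3, 5, 4]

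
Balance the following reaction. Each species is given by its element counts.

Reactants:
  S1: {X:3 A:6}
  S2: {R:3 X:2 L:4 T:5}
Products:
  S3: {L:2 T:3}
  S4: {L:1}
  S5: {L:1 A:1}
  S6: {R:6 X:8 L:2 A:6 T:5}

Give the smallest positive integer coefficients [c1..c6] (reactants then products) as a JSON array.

Coefficients: [4, 6, 5, 2, 6, 3]

R: 4·0+6·3 = 18 | 5·0+2·0+6·0+3·6 = 18
X: 4·3+6·2 = 24 | 5·0+2·0+6·0+3·8 = 24
L: 4·0+6·4 = 24 | 5·2+2·1+6·1+3·2 = 24
A: 4·6+6·0 = 24 | 5·0+2·0+6·1+3·6 = 24
T: 4·0+6·5 = 30 | 5·3+2·0+6·0+3·5 = 30
gcd(4,6,5,2,6,3) = 1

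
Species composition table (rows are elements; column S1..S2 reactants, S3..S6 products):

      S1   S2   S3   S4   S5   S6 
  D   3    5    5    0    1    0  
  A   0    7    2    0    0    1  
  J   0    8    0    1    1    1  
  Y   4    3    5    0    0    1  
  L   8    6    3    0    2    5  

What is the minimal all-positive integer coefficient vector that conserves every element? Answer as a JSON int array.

D: 5·3+2·5 = 25 | 4·5+5·0+5·1+6·0 = 25
A: 5·0+2·7 = 14 | 4·2+5·0+5·0+6·1 = 14
J: 5·0+2·8 = 16 | 4·0+5·1+5·1+6·1 = 16
Y: 5·4+2·3 = 26 | 4·5+5·0+5·0+6·1 = 26
L: 5·8+2·6 = 52 | 4·3+5·0+5·2+6·5 = 52
gcd(5,2,4,5,5,6) = 1

Coefficients: [5, 2, 4, 5, 5, 6]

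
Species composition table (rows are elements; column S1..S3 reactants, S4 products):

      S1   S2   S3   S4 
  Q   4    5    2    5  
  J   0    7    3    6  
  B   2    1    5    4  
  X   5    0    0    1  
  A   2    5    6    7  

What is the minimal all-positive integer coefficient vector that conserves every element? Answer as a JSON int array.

Q: 1·4+3·5+3·2 = 25 | 5·5 = 25
J: 1·0+3·7+3·3 = 30 | 5·6 = 30
B: 1·2+3·1+3·5 = 20 | 5·4 = 20
X: 1·5+3·0+3·0 = 5 | 5·1 = 5
A: 1·2+3·5+3·6 = 35 | 5·7 = 35
gcd(1,3,3,5) = 1

Coefficients: [1, 3, 3, 5]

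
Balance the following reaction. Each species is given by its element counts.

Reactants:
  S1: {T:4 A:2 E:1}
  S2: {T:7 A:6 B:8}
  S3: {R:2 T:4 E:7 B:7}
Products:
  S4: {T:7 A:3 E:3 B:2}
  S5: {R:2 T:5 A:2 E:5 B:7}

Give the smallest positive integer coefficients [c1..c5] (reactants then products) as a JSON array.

R: 6·0+1·0+3·2 = 6 | 4·0+3·2 = 6
T: 6·4+1·7+3·4 = 43 | 4·7+3·5 = 43
A: 6·2+1·6+3·0 = 18 | 4·3+3·2 = 18
E: 6·1+1·0+3·7 = 27 | 4·3+3·5 = 27
B: 6·0+1·8+3·7 = 29 | 4·2+3·7 = 29
gcd(6,1,3,4,3) = 1

Coefficients: [6, 1, 3, 4, 3]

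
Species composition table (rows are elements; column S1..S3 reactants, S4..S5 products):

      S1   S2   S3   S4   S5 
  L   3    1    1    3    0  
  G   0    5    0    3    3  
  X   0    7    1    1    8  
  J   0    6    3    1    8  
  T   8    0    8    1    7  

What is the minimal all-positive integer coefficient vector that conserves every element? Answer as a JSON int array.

Coefficients: [2, 6, 3, 5, 5]

L: 2·3+6·1+3·1 = 15 | 5·3+5·0 = 15
G: 2·0+6·5+3·0 = 30 | 5·3+5·3 = 30
X: 2·0+6·7+3·1 = 45 | 5·1+5·8 = 45
J: 2·0+6·6+3·3 = 45 | 5·1+5·8 = 45
T: 2·8+6·0+3·8 = 40 | 5·1+5·7 = 40
gcd(2,6,3,5,5) = 1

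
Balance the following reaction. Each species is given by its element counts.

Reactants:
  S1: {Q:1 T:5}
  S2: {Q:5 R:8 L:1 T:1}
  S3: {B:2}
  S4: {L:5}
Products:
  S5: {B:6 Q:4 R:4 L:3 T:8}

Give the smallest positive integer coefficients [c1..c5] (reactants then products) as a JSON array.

B: 3·0+1·0+6·2+1·0 = 12 | 2·6 = 12
Q: 3·1+1·5+6·0+1·0 = 8 | 2·4 = 8
R: 3·0+1·8+6·0+1·0 = 8 | 2·4 = 8
L: 3·0+1·1+6·0+1·5 = 6 | 2·3 = 6
T: 3·5+1·1+6·0+1·0 = 16 | 2·8 = 16
gcd(3,1,6,1,2) = 1

Coefficients: [3, 1, 6, 1, 2]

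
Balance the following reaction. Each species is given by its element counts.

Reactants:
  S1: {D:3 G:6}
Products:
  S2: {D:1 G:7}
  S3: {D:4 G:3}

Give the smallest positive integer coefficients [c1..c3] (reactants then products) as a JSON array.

D: 5·3 = 15 | 3·1+3·4 = 15
G: 5·6 = 30 | 3·7+3·3 = 30
gcd(5,3,3) = 1

Coefficients: [5, 3, 3]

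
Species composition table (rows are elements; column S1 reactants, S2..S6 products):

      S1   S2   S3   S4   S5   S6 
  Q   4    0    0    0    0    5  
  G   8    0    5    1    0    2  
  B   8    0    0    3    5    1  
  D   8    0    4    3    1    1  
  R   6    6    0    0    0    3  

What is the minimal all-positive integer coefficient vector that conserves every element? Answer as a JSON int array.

Coefficients: [5, 3, 6, 2, 6, 4]

Q: 5·4 = 20 | 3·0+6·0+2·0+6·0+4·5 = 20
G: 5·8 = 40 | 3·0+6·5+2·1+6·0+4·2 = 40
B: 5·8 = 40 | 3·0+6·0+2·3+6·5+4·1 = 40
D: 5·8 = 40 | 3·0+6·4+2·3+6·1+4·1 = 40
R: 5·6 = 30 | 3·6+6·0+2·0+6·0+4·3 = 30
gcd(5,3,6,2,6,4) = 1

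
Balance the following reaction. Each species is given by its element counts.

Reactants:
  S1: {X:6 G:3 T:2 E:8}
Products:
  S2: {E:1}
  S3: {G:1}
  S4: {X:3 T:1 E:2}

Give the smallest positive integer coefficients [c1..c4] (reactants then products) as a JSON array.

Coefficients: [1, 4, 3, 2]

X: 1·6 = 6 | 4·0+3·0+2·3 = 6
G: 1·3 = 3 | 4·0+3·1+2·0 = 3
T: 1·2 = 2 | 4·0+3·0+2·1 = 2
E: 1·8 = 8 | 4·1+3·0+2·2 = 8
gcd(1,4,3,2) = 1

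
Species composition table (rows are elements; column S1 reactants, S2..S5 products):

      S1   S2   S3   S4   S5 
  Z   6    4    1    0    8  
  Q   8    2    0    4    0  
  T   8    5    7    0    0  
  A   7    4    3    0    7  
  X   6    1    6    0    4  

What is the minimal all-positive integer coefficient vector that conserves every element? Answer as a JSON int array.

Coefficients: [3, 2, 2, 5, 1]

Z: 3·6 = 18 | 2·4+2·1+5·0+1·8 = 18
Q: 3·8 = 24 | 2·2+2·0+5·4+1·0 = 24
T: 3·8 = 24 | 2·5+2·7+5·0+1·0 = 24
A: 3·7 = 21 | 2·4+2·3+5·0+1·7 = 21
X: 3·6 = 18 | 2·1+2·6+5·0+1·4 = 18
gcd(3,2,2,5,1) = 1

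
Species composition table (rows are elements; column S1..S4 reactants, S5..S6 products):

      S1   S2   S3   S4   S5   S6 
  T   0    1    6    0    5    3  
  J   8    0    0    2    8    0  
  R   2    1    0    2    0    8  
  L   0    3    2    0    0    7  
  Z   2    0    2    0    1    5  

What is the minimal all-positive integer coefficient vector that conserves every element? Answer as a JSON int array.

T: 3·0+2·1+4·6+4·0 = 26 | 4·5+2·3 = 26
J: 3·8+2·0+4·0+4·2 = 32 | 4·8+2·0 = 32
R: 3·2+2·1+4·0+4·2 = 16 | 4·0+2·8 = 16
L: 3·0+2·3+4·2+4·0 = 14 | 4·0+2·7 = 14
Z: 3·2+2·0+4·2+4·0 = 14 | 4·1+2·5 = 14
gcd(3,2,4,4,4,2) = 1

Coefficients: [3, 2, 4, 4, 4, 2]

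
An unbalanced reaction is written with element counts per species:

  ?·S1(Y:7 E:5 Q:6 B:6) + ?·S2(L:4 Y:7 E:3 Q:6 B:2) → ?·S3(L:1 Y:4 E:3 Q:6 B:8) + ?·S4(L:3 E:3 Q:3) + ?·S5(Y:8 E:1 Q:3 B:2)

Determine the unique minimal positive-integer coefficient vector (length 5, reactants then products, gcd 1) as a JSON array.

L: 3·0+5·4 = 20 | 2·1+6·3+6·0 = 20
Y: 3·7+5·7 = 56 | 2·4+6·0+6·8 = 56
E: 3·5+5·3 = 30 | 2·3+6·3+6·1 = 30
Q: 3·6+5·6 = 48 | 2·6+6·3+6·3 = 48
B: 3·6+5·2 = 28 | 2·8+6·0+6·2 = 28
gcd(3,5,2,6,6) = 1

Coefficients: [3, 5, 2, 6, 6]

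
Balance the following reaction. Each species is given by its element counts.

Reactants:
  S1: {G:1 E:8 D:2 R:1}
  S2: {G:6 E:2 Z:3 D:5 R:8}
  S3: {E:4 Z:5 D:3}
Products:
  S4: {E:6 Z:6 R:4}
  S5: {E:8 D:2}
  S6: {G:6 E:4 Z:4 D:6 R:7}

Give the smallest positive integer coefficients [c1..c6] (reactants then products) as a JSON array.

Coefficients: [6, 5, 3, 1, 5, 6]

G: 6·1+5·6+3·0 = 36 | 1·0+5·0+6·6 = 36
E: 6·8+5·2+3·4 = 70 | 1·6+5·8+6·4 = 70
Z: 6·0+5·3+3·5 = 30 | 1·6+5·0+6·4 = 30
D: 6·2+5·5+3·3 = 46 | 1·0+5·2+6·6 = 46
R: 6·1+5·8+3·0 = 46 | 1·4+5·0+6·7 = 46
gcd(6,5,3,1,5,6) = 1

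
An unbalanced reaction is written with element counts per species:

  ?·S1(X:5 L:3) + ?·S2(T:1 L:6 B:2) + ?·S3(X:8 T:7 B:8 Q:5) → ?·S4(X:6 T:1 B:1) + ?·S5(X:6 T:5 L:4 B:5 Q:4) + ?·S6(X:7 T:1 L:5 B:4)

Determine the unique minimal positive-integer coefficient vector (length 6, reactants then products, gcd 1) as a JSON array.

Coefficients: [6, 2, 4, 3, 5, 2]

X: 6·5+2·0+4·8 = 62 | 3·6+5·6+2·7 = 62
T: 6·0+2·1+4·7 = 30 | 3·1+5·5+2·1 = 30
L: 6·3+2·6+4·0 = 30 | 3·0+5·4+2·5 = 30
B: 6·0+2·2+4·8 = 36 | 3·1+5·5+2·4 = 36
Q: 6·0+2·0+4·5 = 20 | 3·0+5·4+2·0 = 20
gcd(6,2,4,3,5,2) = 1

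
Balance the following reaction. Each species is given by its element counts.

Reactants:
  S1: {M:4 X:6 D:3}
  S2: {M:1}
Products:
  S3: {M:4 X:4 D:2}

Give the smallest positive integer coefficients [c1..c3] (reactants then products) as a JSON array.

M: 2·4+4·1 = 12 | 3·4 = 12
X: 2·6+4·0 = 12 | 3·4 = 12
D: 2·3+4·0 = 6 | 3·2 = 6
gcd(2,4,3) = 1

Coefficients: [2, 4, 3]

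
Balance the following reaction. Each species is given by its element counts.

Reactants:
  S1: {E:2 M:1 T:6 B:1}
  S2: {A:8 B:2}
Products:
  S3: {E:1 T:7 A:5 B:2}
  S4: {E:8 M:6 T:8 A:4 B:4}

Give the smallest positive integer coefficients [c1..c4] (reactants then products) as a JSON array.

Coefficients: [6, 3, 4, 1]

E: 6·2+3·0 = 12 | 4·1+1·8 = 12
M: 6·1+3·0 = 6 | 4·0+1·6 = 6
T: 6·6+3·0 = 36 | 4·7+1·8 = 36
A: 6·0+3·8 = 24 | 4·5+1·4 = 24
B: 6·1+3·2 = 12 | 4·2+1·4 = 12
gcd(6,3,4,1) = 1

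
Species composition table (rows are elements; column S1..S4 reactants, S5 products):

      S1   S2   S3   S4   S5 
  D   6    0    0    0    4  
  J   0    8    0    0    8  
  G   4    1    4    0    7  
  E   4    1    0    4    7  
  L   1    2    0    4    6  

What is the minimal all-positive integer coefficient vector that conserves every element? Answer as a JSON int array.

Coefficients: [4, 6, 5, 5, 6]

D: 4·6+6·0+5·0+5·0 = 24 | 6·4 = 24
J: 4·0+6·8+5·0+5·0 = 48 | 6·8 = 48
G: 4·4+6·1+5·4+5·0 = 42 | 6·7 = 42
E: 4·4+6·1+5·0+5·4 = 42 | 6·7 = 42
L: 4·1+6·2+5·0+5·4 = 36 | 6·6 = 36
gcd(4,6,5,5,6) = 1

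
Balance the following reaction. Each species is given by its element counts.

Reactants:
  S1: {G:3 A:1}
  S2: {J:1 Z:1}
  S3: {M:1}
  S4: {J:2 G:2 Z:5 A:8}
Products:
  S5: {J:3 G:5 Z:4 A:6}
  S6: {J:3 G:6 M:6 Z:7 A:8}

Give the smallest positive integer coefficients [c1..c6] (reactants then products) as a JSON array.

Coefficients: [4, 5, 6, 2, 2, 1]

J: 4·0+5·1+6·0+2·2 = 9 | 2·3+1·3 = 9
G: 4·3+5·0+6·0+2·2 = 16 | 2·5+1·6 = 16
M: 4·0+5·0+6·1+2·0 = 6 | 2·0+1·6 = 6
Z: 4·0+5·1+6·0+2·5 = 15 | 2·4+1·7 = 15
A: 4·1+5·0+6·0+2·8 = 20 | 2·6+1·8 = 20
gcd(4,5,6,2,2,1) = 1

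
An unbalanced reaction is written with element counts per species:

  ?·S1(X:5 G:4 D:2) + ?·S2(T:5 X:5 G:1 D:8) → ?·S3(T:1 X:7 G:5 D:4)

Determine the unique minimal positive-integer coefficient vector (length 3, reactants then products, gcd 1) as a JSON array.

Coefficients: [6, 1, 5]

T: 6·0+1·5 = 5 | 5·1 = 5
X: 6·5+1·5 = 35 | 5·7 = 35
G: 6·4+1·1 = 25 | 5·5 = 25
D: 6·2+1·8 = 20 | 5·4 = 20
gcd(6,1,5) = 1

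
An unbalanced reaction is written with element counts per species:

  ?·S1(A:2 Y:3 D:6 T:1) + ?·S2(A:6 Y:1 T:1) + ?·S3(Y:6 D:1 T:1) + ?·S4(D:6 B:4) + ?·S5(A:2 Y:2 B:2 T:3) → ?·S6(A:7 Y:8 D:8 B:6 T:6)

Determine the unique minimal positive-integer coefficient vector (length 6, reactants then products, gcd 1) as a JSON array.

A: 2·2+2·6+2·0+3·0+6·2 = 28 | 4·7 = 28
Y: 2·3+2·1+2·6+3·0+6·2 = 32 | 4·8 = 32
D: 2·6+2·0+2·1+3·6+6·0 = 32 | 4·8 = 32
B: 2·0+2·0+2·0+3·4+6·2 = 24 | 4·6 = 24
T: 2·1+2·1+2·1+3·0+6·3 = 24 | 4·6 = 24
gcd(2,2,2,3,6,4) = 1

Coefficients: [2, 2, 2, 3, 6, 4]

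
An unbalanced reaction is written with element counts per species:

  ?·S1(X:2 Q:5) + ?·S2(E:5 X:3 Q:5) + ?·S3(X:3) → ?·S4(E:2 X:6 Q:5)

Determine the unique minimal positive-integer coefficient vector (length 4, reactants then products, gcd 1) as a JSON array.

Coefficients: [3, 2, 6, 5]

E: 3·0+2·5+6·0 = 10 | 5·2 = 10
X: 3·2+2·3+6·3 = 30 | 5·6 = 30
Q: 3·5+2·5+6·0 = 25 | 5·5 = 25
gcd(3,2,6,5) = 1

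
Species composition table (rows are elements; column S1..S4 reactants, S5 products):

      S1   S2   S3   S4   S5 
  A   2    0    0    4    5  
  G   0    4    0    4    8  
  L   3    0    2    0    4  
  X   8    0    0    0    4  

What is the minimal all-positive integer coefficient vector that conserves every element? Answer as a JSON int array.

Coefficients: [2, 4, 5, 4, 4]

A: 2·2+4·0+5·0+4·4 = 20 | 4·5 = 20
G: 2·0+4·4+5·0+4·4 = 32 | 4·8 = 32
L: 2·3+4·0+5·2+4·0 = 16 | 4·4 = 16
X: 2·8+4·0+5·0+4·0 = 16 | 4·4 = 16
gcd(2,4,5,4,4) = 1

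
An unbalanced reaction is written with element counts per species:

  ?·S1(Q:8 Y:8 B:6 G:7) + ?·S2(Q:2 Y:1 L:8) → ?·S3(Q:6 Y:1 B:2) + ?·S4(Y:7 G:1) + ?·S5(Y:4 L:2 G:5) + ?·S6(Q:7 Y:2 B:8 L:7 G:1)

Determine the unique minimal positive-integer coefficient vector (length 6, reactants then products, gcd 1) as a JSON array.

Q: 4·8+3·2 = 38 | 4·6+1·0+5·0+2·7 = 38
Y: 4·8+3·1 = 35 | 4·1+1·7+5·4+2·2 = 35
B: 4·6+3·0 = 24 | 4·2+1·0+5·0+2·8 = 24
L: 4·0+3·8 = 24 | 4·0+1·0+5·2+2·7 = 24
G: 4·7+3·0 = 28 | 4·0+1·1+5·5+2·1 = 28
gcd(4,3,4,1,5,2) = 1

Coefficients: [4, 3, 4, 1, 5, 2]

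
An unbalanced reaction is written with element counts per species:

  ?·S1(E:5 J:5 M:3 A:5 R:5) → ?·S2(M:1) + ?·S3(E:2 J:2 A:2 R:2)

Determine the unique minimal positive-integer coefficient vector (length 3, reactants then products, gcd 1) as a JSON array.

Coefficients: [2, 6, 5]

E: 2·5 = 10 | 6·0+5·2 = 10
J: 2·5 = 10 | 6·0+5·2 = 10
M: 2·3 = 6 | 6·1+5·0 = 6
A: 2·5 = 10 | 6·0+5·2 = 10
R: 2·5 = 10 | 6·0+5·2 = 10
gcd(2,6,5) = 1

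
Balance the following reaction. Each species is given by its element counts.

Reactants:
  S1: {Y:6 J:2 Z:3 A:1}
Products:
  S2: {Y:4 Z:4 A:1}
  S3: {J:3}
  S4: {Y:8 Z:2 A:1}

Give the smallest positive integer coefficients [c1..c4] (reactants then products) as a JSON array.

Y: 6·6 = 36 | 3·4+4·0+3·8 = 36
J: 6·2 = 12 | 3·0+4·3+3·0 = 12
Z: 6·3 = 18 | 3·4+4·0+3·2 = 18
A: 6·1 = 6 | 3·1+4·0+3·1 = 6
gcd(6,3,4,3) = 1

Coefficients: [6, 3, 4, 3]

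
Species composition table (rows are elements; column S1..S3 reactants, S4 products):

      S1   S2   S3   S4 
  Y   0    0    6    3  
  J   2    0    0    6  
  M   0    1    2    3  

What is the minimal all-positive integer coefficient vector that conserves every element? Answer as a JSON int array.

Coefficients: [6, 4, 1, 2]

Y: 6·0+4·0+1·6 = 6 | 2·3 = 6
J: 6·2+4·0+1·0 = 12 | 2·6 = 12
M: 6·0+4·1+1·2 = 6 | 2·3 = 6
gcd(6,4,1,2) = 1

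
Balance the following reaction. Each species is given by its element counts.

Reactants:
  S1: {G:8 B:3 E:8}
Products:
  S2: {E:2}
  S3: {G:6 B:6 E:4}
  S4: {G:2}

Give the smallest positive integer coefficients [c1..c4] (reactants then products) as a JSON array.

Coefficients: [2, 6, 1, 5]

G: 2·8 = 16 | 6·0+1·6+5·2 = 16
B: 2·3 = 6 | 6·0+1·6+5·0 = 6
E: 2·8 = 16 | 6·2+1·4+5·0 = 16
gcd(2,6,1,5) = 1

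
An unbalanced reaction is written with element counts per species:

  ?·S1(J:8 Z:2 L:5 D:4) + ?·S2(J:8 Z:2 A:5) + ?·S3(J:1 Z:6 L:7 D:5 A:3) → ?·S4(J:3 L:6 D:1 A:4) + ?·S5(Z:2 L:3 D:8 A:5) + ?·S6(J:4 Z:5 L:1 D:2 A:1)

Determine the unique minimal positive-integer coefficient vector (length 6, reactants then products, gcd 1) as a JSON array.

J: 1·8+3·8+4·1 = 36 | 4·3+1·0+6·4 = 36
Z: 1·2+3·2+4·6 = 32 | 4·0+1·2+6·5 = 32
L: 1·5+3·0+4·7 = 33 | 4·6+1·3+6·1 = 33
D: 1·4+3·0+4·5 = 24 | 4·1+1·8+6·2 = 24
A: 1·0+3·5+4·3 = 27 | 4·4+1·5+6·1 = 27
gcd(1,3,4,4,1,6) = 1

Coefficients: [1, 3, 4, 4, 1, 6]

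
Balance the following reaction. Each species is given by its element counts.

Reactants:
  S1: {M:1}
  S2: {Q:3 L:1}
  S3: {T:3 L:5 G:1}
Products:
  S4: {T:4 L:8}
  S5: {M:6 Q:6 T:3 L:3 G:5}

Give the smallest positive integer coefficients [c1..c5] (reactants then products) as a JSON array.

M: 6·1+2·0+5·0 = 6 | 3·0+1·6 = 6
Q: 6·0+2·3+5·0 = 6 | 3·0+1·6 = 6
T: 6·0+2·0+5·3 = 15 | 3·4+1·3 = 15
L: 6·0+2·1+5·5 = 27 | 3·8+1·3 = 27
G: 6·0+2·0+5·1 = 5 | 3·0+1·5 = 5
gcd(6,2,5,3,1) = 1

Coefficients: [6, 2, 5, 3, 1]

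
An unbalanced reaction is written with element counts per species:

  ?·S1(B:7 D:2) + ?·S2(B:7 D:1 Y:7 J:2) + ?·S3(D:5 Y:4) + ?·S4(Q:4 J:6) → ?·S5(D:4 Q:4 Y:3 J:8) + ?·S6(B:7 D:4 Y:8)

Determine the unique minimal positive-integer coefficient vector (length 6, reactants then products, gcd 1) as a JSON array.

B: 1·7+4·7+6·0+4·0 = 35 | 4·0+5·7 = 35
D: 1·2+4·1+6·5+4·0 = 36 | 4·4+5·4 = 36
Q: 1·0+4·0+6·0+4·4 = 16 | 4·4+5·0 = 16
Y: 1·0+4·7+6·4+4·0 = 52 | 4·3+5·8 = 52
J: 1·0+4·2+6·0+4·6 = 32 | 4·8+5·0 = 32
gcd(1,4,6,4,4,5) = 1

Coefficients: [1, 4, 6, 4, 4, 5]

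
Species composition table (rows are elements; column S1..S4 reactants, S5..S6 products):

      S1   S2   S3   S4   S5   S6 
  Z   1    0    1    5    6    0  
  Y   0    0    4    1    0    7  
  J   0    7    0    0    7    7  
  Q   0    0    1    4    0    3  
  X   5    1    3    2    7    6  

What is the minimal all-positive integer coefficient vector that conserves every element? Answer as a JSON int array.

Coefficients: [2, 5, 5, 1, 2, 3]

Z: 2·1+5·0+5·1+1·5 = 12 | 2·6+3·0 = 12
Y: 2·0+5·0+5·4+1·1 = 21 | 2·0+3·7 = 21
J: 2·0+5·7+5·0+1·0 = 35 | 2·7+3·7 = 35
Q: 2·0+5·0+5·1+1·4 = 9 | 2·0+3·3 = 9
X: 2·5+5·1+5·3+1·2 = 32 | 2·7+3·6 = 32
gcd(2,5,5,1,2,3) = 1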